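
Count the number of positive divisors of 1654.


1654 = 2^1 × 827^1
d(1654) = (1+1) × (1+1) = 4

4 divisors


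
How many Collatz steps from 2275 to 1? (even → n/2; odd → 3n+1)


2275 → 6826 → 3413 → 10240 → 5120 → 2560 → 1280 → 640 → 320 → 160 → 80 → 40 → 20 → 10 → 5 → 16 → 8 → 4 → 2 → 1
Total steps = 19

19 steps


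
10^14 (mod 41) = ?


10^1 mod 41 = 10
10^2 mod 41 = 18
10^3 mod 41 = 16
10^4 mod 41 = 37
10^5 mod 41 = 1
10^6 mod 41 = 10
10^7 mod 41 = 18
10^8 mod 41 = 16
10^9 mod 41 = 37
10^10 mod 41 = 1
10^11 mod 41 = 10
10^12 mod 41 = 18
10^13 mod 41 = 16
10^14 mod 41 = 37


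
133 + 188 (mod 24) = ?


133 + 188 = 321
321 mod 24 = 9


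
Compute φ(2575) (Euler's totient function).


2575 = 5^2 × 103
Prime factors: 5, 103
φ(2575) = 2575 × (1-1/5) × (1-1/103)
= 2575 × 4/5 × 102/103 = 2040

φ(2575) = 2040


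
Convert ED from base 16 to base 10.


ED (base 16) = 237 (decimal)
237 (decimal) = 237 (base 10)


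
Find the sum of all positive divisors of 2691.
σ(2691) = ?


Divisors of 2691: 1, 3, 9, 13, 23, 39, 69, 117, 207, 299, 897, 2691
Sum = 1 + 3 + 9 + 13 + 23 + 39 + 69 + 117 + 207 + 299 + 897 + 2691 = 4368

σ(2691) = 4368


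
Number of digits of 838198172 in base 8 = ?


838198172 in base 8 = 6175361634
Number of digits = 10

10 digits (base 8)


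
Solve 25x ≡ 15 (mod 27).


GCD(25, 27) = 1, unique solution
a^(-1) mod 27 = 13
x = 13 * 15 mod 27 = 6

x ≡ 6 (mod 27)


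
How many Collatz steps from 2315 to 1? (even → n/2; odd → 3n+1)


2315 → 6946 → 3473 → 10420 → 5210 → 2605 → 7816 → 3908 → 1954 → 977 → 2932 → 1466 → 733 → 2200 → 1100 → 550 → 275 → 826 → 413 → 1240 → 620 → 310 → 155 → 466 → 233 → 700 → 350 → 175 → 526 → 263 → 790 → 395 → 1186 → 593 → 1780 → 890 → 445 → 1336 → 668 → 334 → 167 → 502 → 251 → 754 → 377 → 1132 → 566 → 283 → 850 → 425 → 1276 → 638 → 319 → 958 → 479 → 1438 → 719 → 2158 → 1079 → 3238 → 1619 → 4858 → 2429 → 7288 → 3644 → 1822 → 911 → 2734 → 1367 → 4102 → 2051 → 6154 → 3077 → 9232 → 4616 → 2308 → 1154 → 577 → 1732 → 866 → 433 → 1300 → 650 → 325 → 976 → 488 → 244 → 122 → 61 → 184 → 92 → 46 → 23 → 70 → 35 → 106 → 53 → 160 → 80 → 40 → 20 → 10 → 5 → 16 → 8 → 4 → 2 → 1
Total steps = 107

107 steps


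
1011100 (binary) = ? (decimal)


1011100 (base 2) = 92 (decimal)
92 (decimal) = 92 (base 10)


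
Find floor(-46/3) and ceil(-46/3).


-46/3 = -15.3333
floor = -16
ceil = -15

floor = -16, ceil = -15


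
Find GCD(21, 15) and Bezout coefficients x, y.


Tabular extended Euclidean (each row: r = 21*s + 15*t):
r=21, s=1, t=0
r=15, s=0, t=1
q=1: r=6, s=1, t=-1   [21*(1) + 15*(-1) = 6]
q=2: r=3, s=-2, t=3   [21*(-2) + 15*(3) = 3]
q=2: r=0, s=5, t=-7   [21*(5) + 15*(-7) = 0]
GCD = 3; from the row with r=3: x=-2, y=3
Check: 21*(-2) + 15*(3) = -42 + 45 = 3

GCD = 3, x = -2, y = 3


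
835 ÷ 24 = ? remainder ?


835 = 24 * 34 + 19
Check: 816 + 19 = 835

q = 34, r = 19


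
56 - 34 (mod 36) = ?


56 - 34 = 22
22 mod 36 = 22


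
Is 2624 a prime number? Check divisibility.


2624 / 2 = 1312 (exact division)
2624 is NOT prime.

No, 2624 is not prime


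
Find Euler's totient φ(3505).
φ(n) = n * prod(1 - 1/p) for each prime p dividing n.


3505 = 5 × 701
Prime factors: 5, 701
φ(3505) = 3505 × (1-1/5) × (1-1/701)
= 3505 × 4/5 × 700/701 = 2800

φ(3505) = 2800


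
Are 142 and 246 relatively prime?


Euclidean algorithm:
246 = 1 * 142 + 104
142 = 1 * 104 + 38
104 = 2 * 38 + 28
38 = 1 * 28 + 10
28 = 2 * 10 + 8
10 = 1 * 8 + 2
8 = 4 * 2 + 0
GCD(142, 246) = 2

No, not coprime (GCD = 2)


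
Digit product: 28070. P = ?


2 × 8 × 0 × 7 × 0 = 0


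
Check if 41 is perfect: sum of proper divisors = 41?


Proper divisors of 41: 1
Sum = 1 = 1

No, 41 is not perfect (1 ≠ 41)


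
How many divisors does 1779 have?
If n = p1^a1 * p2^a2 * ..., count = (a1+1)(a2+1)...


1779 = 3^1 × 593^1
d(1779) = (1+1) × (1+1) = 4

4 divisors


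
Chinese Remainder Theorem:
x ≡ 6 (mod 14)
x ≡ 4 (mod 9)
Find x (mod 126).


M = 14*9 = 126
M1 = M/14 = 9, M2 = M/9 = 14
M1^(-1) mod 14 = 11, M2^(-1) mod 9 = 2
x = 6*9*11 + 4*14*2 = 706
706 mod 126 = 76
Check: 76 mod 14 = 6 ✓, 76 mod 9 = 4 ✓

x ≡ 76 (mod 126)


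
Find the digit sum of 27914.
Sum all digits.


2 + 7 + 9 + 1 + 4 = 23


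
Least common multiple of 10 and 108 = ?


GCD(10, 108) = 2
LCM = 10*108/2 = 1080/2 = 540

LCM = 540


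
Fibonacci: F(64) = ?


Sequence: 1, 1, 2, 3, 5, 8, 13, 21, 34, 55, 89, 144, 233, 377, 610, 987, 1597, 2584, 4181, 6765, 10946, 17711, 28657, 46368, 75025, 121393, 196418, 317811, 514229, 832040, 1346269, 2178309, 3524578, 5702887, 9227465, 14930352, 24157817, 39088169, 63245986, 102334155, 165580141, 267914296, 433494437, 701408733, 1134903170, 1836311903, 2971215073, 4807526976, 7778742049, 12586269025, 20365011074, 32951280099, 53316291173, 86267571272, 139583862445, 225851433717, 365435296162, 591286729879, 956722026041, 1548008755920, 2504730781961, 4052739537881, 6557470319842, 10610209857723
F(64) = 10610209857723


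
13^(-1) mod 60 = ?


Use the extended Euclidean algorithm on (60, 13); each row r = 60*s + 13*t:
r=60, s=1, t=0
r=13, s=0, t=1
q=4: r=8, s=1, t=-4   [60*(1) + 13*(-4) = 8]
q=1: r=5, s=-1, t=5   [60*(-1) + 13*(5) = 5]
q=1: r=3, s=2, t=-9   [60*(2) + 13*(-9) = 3]
q=1: r=2, s=-3, t=14   [60*(-3) + 13*(14) = 2]
q=1: r=1, s=5, t=-23   [60*(5) + 13*(-23) = 1]
q=2: r=0, s=-13, t=60   [60*(-13) + 13*(60) = 0]
GCD = 1 with t = -23, so 13*(-23) ≡ 1 (mod 60)
Inverse = -23 mod 60 = 37
Check: 13 * 37 = 481 ≡ 1 (mod 60)

13^(-1) ≡ 37 (mod 60)


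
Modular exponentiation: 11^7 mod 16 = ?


11^1 mod 16 = 11
11^2 mod 16 = 9
11^3 mod 16 = 3
11^4 mod 16 = 1
11^5 mod 16 = 11
11^6 mod 16 = 9
11^7 mod 16 = 3


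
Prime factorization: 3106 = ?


3106 / 2 = 1553
1553 / 1553 = 1
3106 = 2 × 1553


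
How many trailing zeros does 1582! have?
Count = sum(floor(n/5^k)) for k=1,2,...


floor(1582/5) = 316
floor(1582/25) = 63
floor(1582/125) = 12
floor(1582/625) = 2
Total = 393

393 trailing zeros


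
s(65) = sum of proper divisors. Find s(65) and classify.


Proper divisors: 1, 5, 13
Sum = 1 + 5 + 13 = 19
19 < 65 → deficient

s(65) = 19 (deficient)


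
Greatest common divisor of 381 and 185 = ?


381 = 2 * 185 + 11
185 = 16 * 11 + 9
11 = 1 * 9 + 2
9 = 4 * 2 + 1
2 = 2 * 1 + 0
GCD = 1


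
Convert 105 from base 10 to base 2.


105 (base 10) = 105 (decimal)
105 (decimal) = 1101001 (base 2)


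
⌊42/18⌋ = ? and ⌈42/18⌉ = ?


42/18 = 2.3333
floor = 2
ceil = 3

floor = 2, ceil = 3


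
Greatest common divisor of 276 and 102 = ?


276 = 2 * 102 + 72
102 = 1 * 72 + 30
72 = 2 * 30 + 12
30 = 2 * 12 + 6
12 = 2 * 6 + 0
GCD = 6


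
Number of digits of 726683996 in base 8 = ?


726683996 in base 8 = 5324050534
Number of digits = 10

10 digits (base 8)


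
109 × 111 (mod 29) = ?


109 × 111 = 12099
12099 mod 29 = 6


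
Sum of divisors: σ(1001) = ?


Divisors of 1001: 1, 7, 11, 13, 77, 91, 143, 1001
Sum = 1 + 7 + 11 + 13 + 77 + 91 + 143 + 1001 = 1344

σ(1001) = 1344


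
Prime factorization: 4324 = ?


4324 / 2 = 2162
2162 / 2 = 1081
1081 / 23 = 47
47 / 47 = 1
4324 = 2^2 × 23 × 47


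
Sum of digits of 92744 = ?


9 + 2 + 7 + 4 + 4 = 26


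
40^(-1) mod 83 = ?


Use the extended Euclidean algorithm on (83, 40); each row r = 83*s + 40*t:
r=83, s=1, t=0
r=40, s=0, t=1
q=2: r=3, s=1, t=-2   [83*(1) + 40*(-2) = 3]
q=13: r=1, s=-13, t=27   [83*(-13) + 40*(27) = 1]
q=3: r=0, s=40, t=-83   [83*(40) + 40*(-83) = 0]
GCD = 1 with t = 27, so 40*(27) ≡ 1 (mod 83)
Inverse = 27 mod 83 = 27
Check: 40 * 27 = 1080 ≡ 1 (mod 83)

40^(-1) ≡ 27 (mod 83)


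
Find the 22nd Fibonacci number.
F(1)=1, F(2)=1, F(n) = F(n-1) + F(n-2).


Sequence: 1, 1, 2, 3, 5, 8, 13, 21, 34, 55, 89, 144, 233, 377, 610, 987, 1597, 2584, 4181, 6765, 10946, 17711
F(22) = 17711


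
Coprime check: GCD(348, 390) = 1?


Euclidean algorithm:
390 = 1 * 348 + 42
348 = 8 * 42 + 12
42 = 3 * 12 + 6
12 = 2 * 6 + 0
GCD(348, 390) = 6

No, not coprime (GCD = 6)


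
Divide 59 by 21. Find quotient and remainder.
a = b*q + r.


59 = 21 * 2 + 17
Check: 42 + 17 = 59

q = 2, r = 17


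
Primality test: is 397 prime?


Check divisors up to sqrt(397) = 19.9249
No divisors found.
397 is prime.

Yes, 397 is prime


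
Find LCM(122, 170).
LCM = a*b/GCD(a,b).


GCD(122, 170) = 2
LCM = 122*170/2 = 20740/2 = 10370

LCM = 10370


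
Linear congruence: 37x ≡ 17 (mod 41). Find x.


GCD(37, 41) = 1, unique solution
a^(-1) mod 41 = 10
x = 10 * 17 mod 41 = 6

x ≡ 6 (mod 41)


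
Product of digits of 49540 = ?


4 × 9 × 5 × 4 × 0 = 0


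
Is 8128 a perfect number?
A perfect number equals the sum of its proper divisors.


Proper divisors of 8128: 1, 2, 4, 8, 16, 32, 64, 127, 254, 508, 1016, 2032, 4064
Sum = 1 + 2 + 4 + 8 + 16 + 32 + 64 + 127 + 254 + 508 + 1016 + 2032 + 4064 = 8128

Yes, 8128 is perfect (8128 = 8128)


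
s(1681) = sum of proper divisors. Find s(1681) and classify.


Proper divisors: 1, 41
Sum = 1 + 41 = 42
42 < 1681 → deficient

s(1681) = 42 (deficient)


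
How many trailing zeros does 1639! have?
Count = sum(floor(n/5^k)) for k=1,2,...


floor(1639/5) = 327
floor(1639/25) = 65
floor(1639/125) = 13
floor(1639/625) = 2
Total = 407

407 trailing zeros


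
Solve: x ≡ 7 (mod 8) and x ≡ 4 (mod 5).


M = 8*5 = 40
M1 = M/8 = 5, M2 = M/5 = 8
M1^(-1) mod 8 = 5, M2^(-1) mod 5 = 2
x = 7*5*5 + 4*8*2 = 239
239 mod 40 = 39
Check: 39 mod 8 = 7 ✓, 39 mod 5 = 4 ✓

x ≡ 39 (mod 40)


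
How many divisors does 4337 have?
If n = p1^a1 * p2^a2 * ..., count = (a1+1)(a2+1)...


4337 = 4337^1
d(4337) = (1+1) = 2

2 divisors


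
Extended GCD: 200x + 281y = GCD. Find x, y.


Tabular extended Euclidean (each row: r = 200*s + 281*t):
r=200, s=1, t=0
r=281, s=0, t=1
q=0: r=200, s=1, t=0   [200*(1) + 281*(0) = 200]
q=1: r=81, s=-1, t=1   [200*(-1) + 281*(1) = 81]
q=2: r=38, s=3, t=-2   [200*(3) + 281*(-2) = 38]
q=2: r=5, s=-7, t=5   [200*(-7) + 281*(5) = 5]
q=7: r=3, s=52, t=-37   [200*(52) + 281*(-37) = 3]
q=1: r=2, s=-59, t=42   [200*(-59) + 281*(42) = 2]
q=1: r=1, s=111, t=-79   [200*(111) + 281*(-79) = 1]
q=2: r=0, s=-281, t=200   [200*(-281) + 281*(200) = 0]
GCD = 1; from the row with r=1: x=111, y=-79
Check: 200*(111) + 281*(-79) = 22200 - 22199 = 1

GCD = 1, x = 111, y = -79


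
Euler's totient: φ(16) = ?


16 = 2^4
Prime factors: 2
φ(16) = 16 × (1-1/2)
= 16 × 1/2 = 8

φ(16) = 8


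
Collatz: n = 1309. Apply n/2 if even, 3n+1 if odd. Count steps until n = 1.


1309 → 3928 → 1964 → 982 → 491 → 1474 → 737 → 2212 → 1106 → 553 → 1660 → 830 → 415 → 1246 → 623 → 1870 → 935 → 2806 → 1403 → 4210 → 2105 → 6316 → 3158 → 1579 → 4738 → 2369 → 7108 → 3554 → 1777 → 5332 → 2666 → 1333 → 4000 → 2000 → 1000 → 500 → 250 → 125 → 376 → 188 → 94 → 47 → 142 → 71 → 214 → 107 → 322 → 161 → 484 → 242 → 121 → 364 → 182 → 91 → 274 → 137 → 412 → 206 → 103 → 310 → 155 → 466 → 233 → 700 → 350 → 175 → 526 → 263 → 790 → 395 → 1186 → 593 → 1780 → 890 → 445 → 1336 → 668 → 334 → 167 → 502 → 251 → 754 → 377 → 1132 → 566 → 283 → 850 → 425 → 1276 → 638 → 319 → 958 → 479 → 1438 → 719 → 2158 → 1079 → 3238 → 1619 → 4858 → 2429 → 7288 → 3644 → 1822 → 911 → 2734 → 1367 → 4102 → 2051 → 6154 → 3077 → 9232 → 4616 → 2308 → 1154 → 577 → 1732 → 866 → 433 → 1300 → 650 → 325 → 976 → 488 → 244 → 122 → 61 → 184 → 92 → 46 → 23 → 70 → 35 → 106 → 53 → 160 → 80 → 40 → 20 → 10 → 5 → 16 → 8 → 4 → 2 → 1
Total steps = 145

145 steps


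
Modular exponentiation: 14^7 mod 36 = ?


14^1 mod 36 = 14
14^2 mod 36 = 16
14^3 mod 36 = 8
14^4 mod 36 = 4
14^5 mod 36 = 20
14^6 mod 36 = 28
14^7 mod 36 = 32


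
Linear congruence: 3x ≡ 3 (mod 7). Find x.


GCD(3, 7) = 1, unique solution
a^(-1) mod 7 = 5
x = 5 * 3 mod 7 = 1

x ≡ 1 (mod 7)


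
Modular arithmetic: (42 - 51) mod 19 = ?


42 - 51 = -9
-9 mod 19 = 10


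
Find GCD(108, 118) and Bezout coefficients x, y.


Tabular extended Euclidean (each row: r = 108*s + 118*t):
r=108, s=1, t=0
r=118, s=0, t=1
q=0: r=108, s=1, t=0   [108*(1) + 118*(0) = 108]
q=1: r=10, s=-1, t=1   [108*(-1) + 118*(1) = 10]
q=10: r=8, s=11, t=-10   [108*(11) + 118*(-10) = 8]
q=1: r=2, s=-12, t=11   [108*(-12) + 118*(11) = 2]
q=4: r=0, s=59, t=-54   [108*(59) + 118*(-54) = 0]
GCD = 2; from the row with r=2: x=-12, y=11
Check: 108*(-12) + 118*(11) = -1296 + 1298 = 2

GCD = 2, x = -12, y = 11


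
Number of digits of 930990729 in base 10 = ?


930990729 has 9 digits in base 10
floor(log10(930990729)) + 1 = floor(8.9689) + 1 = 9

9 digits (base 10)


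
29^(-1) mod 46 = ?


Use the extended Euclidean algorithm on (46, 29); each row r = 46*s + 29*t:
r=46, s=1, t=0
r=29, s=0, t=1
q=1: r=17, s=1, t=-1   [46*(1) + 29*(-1) = 17]
q=1: r=12, s=-1, t=2   [46*(-1) + 29*(2) = 12]
q=1: r=5, s=2, t=-3   [46*(2) + 29*(-3) = 5]
q=2: r=2, s=-5, t=8   [46*(-5) + 29*(8) = 2]
q=2: r=1, s=12, t=-19   [46*(12) + 29*(-19) = 1]
q=2: r=0, s=-29, t=46   [46*(-29) + 29*(46) = 0]
GCD = 1 with t = -19, so 29*(-19) ≡ 1 (mod 46)
Inverse = -19 mod 46 = 27
Check: 29 * 27 = 783 ≡ 1 (mod 46)

29^(-1) ≡ 27 (mod 46)


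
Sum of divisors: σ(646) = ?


Divisors of 646: 1, 2, 17, 19, 34, 38, 323, 646
Sum = 1 + 2 + 17 + 19 + 34 + 38 + 323 + 646 = 1080

σ(646) = 1080


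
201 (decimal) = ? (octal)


201 (base 10) = 201 (decimal)
201 (decimal) = 311 (base 8)


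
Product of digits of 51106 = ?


5 × 1 × 1 × 0 × 6 = 0


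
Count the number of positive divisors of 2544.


2544 = 2^4 × 3^1 × 53^1
d(2544) = (4+1) × (1+1) × (1+1) = 20

20 divisors


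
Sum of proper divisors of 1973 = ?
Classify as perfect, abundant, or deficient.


Proper divisors: 1
Sum = 1 = 1
1 < 1973 → deficient

s(1973) = 1 (deficient)


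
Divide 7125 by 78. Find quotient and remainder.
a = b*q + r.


7125 = 78 * 91 + 27
Check: 7098 + 27 = 7125

q = 91, r = 27


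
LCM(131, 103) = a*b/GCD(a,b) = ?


GCD(131, 103) = 1
LCM = 131*103/1 = 13493/1 = 13493

LCM = 13493


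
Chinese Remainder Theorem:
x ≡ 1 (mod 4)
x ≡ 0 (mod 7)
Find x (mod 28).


M = 4*7 = 28
M1 = M/4 = 7, M2 = M/7 = 4
M1^(-1) mod 4 = 3, M2^(-1) mod 7 = 2
x = 1*7*3 + 0*4*2 = 21
21 mod 28 = 21
Check: 21 mod 4 = 1 ✓, 21 mod 7 = 0 ✓

x ≡ 21 (mod 28)


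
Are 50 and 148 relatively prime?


Euclidean algorithm:
148 = 2 * 50 + 48
50 = 1 * 48 + 2
48 = 24 * 2 + 0
GCD(50, 148) = 2

No, not coprime (GCD = 2)


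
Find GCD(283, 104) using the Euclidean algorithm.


283 = 2 * 104 + 75
104 = 1 * 75 + 29
75 = 2 * 29 + 17
29 = 1 * 17 + 12
17 = 1 * 12 + 5
12 = 2 * 5 + 2
5 = 2 * 2 + 1
2 = 2 * 1 + 0
GCD = 1


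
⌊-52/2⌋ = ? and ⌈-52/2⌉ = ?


-52/2 = -26.0000
floor = -26
ceil = -26

floor = -26, ceil = -26


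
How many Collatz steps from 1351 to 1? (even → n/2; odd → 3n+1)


1351 → 4054 → 2027 → 6082 → 3041 → 9124 → 4562 → 2281 → 6844 → 3422 → 1711 → 5134 → 2567 → 7702 → 3851 → 11554 → 5777 → 17332 → 8666 → 4333 → 13000 → 6500 → 3250 → 1625 → 4876 → 2438 → 1219 → 3658 → 1829 → 5488 → 2744 → 1372 → 686 → 343 → 1030 → 515 → 1546 → 773 → 2320 → 1160 → 580 → 290 → 145 → 436 → 218 → 109 → 328 → 164 → 82 → 41 → 124 → 62 → 31 → 94 → 47 → 142 → 71 → 214 → 107 → 322 → 161 → 484 → 242 → 121 → 364 → 182 → 91 → 274 → 137 → 412 → 206 → 103 → 310 → 155 → 466 → 233 → 700 → 350 → 175 → 526 → 263 → 790 → 395 → 1186 → 593 → 1780 → 890 → 445 → 1336 → 668 → 334 → 167 → 502 → 251 → 754 → 377 → 1132 → 566 → 283 → 850 → 425 → 1276 → 638 → 319 → 958 → 479 → 1438 → 719 → 2158 → 1079 → 3238 → 1619 → 4858 → 2429 → 7288 → 3644 → 1822 → 911 → 2734 → 1367 → 4102 → 2051 → 6154 → 3077 → 9232 → 4616 → 2308 → 1154 → 577 → 1732 → 866 → 433 → 1300 → 650 → 325 → 976 → 488 → 244 → 122 → 61 → 184 → 92 → 46 → 23 → 70 → 35 → 106 → 53 → 160 → 80 → 40 → 20 → 10 → 5 → 16 → 8 → 4 → 2 → 1
Total steps = 158

158 steps


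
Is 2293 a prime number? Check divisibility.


Check divisors up to sqrt(2293) = 47.8853
No divisors found.
2293 is prime.

Yes, 2293 is prime


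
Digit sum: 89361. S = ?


8 + 9 + 3 + 6 + 1 = 27


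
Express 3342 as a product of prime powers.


3342 / 2 = 1671
1671 / 3 = 557
557 / 557 = 1
3342 = 2 × 3 × 557


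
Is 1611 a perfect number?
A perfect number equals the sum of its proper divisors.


Proper divisors of 1611: 1, 3, 9, 179, 537
Sum = 1 + 3 + 9 + 179 + 537 = 729

No, 1611 is not perfect (729 ≠ 1611)


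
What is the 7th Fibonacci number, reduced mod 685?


F(k) mod 685 for k=1..7:
1, 1, 2, 3, 5, 8, 13
F(7) mod 685 = 13


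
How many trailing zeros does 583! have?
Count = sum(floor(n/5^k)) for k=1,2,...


floor(583/5) = 116
floor(583/25) = 23
floor(583/125) = 4
Total = 143

143 trailing zeros


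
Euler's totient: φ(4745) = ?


4745 = 5 × 13 × 73
Prime factors: 5, 13, 73
φ(4745) = 4745 × (1-1/5) × (1-1/13) × (1-1/73)
= 4745 × 4/5 × 12/13 × 72/73 = 3456

φ(4745) = 3456


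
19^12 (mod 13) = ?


19^1 mod 13 = 6
19^2 mod 13 = 10
19^3 mod 13 = 8
19^4 mod 13 = 9
19^5 mod 13 = 2
19^6 mod 13 = 12
19^7 mod 13 = 7
19^8 mod 13 = 3
19^9 mod 13 = 5
19^10 mod 13 = 4
19^11 mod 13 = 11
19^12 mod 13 = 1


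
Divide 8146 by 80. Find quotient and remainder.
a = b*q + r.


8146 = 80 * 101 + 66
Check: 8080 + 66 = 8146

q = 101, r = 66


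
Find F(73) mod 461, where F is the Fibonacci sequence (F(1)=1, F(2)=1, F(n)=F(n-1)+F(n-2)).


F(k) mod 461 for k=1..73:
1, 1, 2, 3, 5, 8, 13, 21, 34, 55, 89, 144, 233, 377, 149, 65, 214, 279, 32, 311, 343, 193, 75, 268, 343, 150, 32, 182, 214, 396, 149, 84, 233, 317, 89, 406, 34, 440, 13, 453, 5, 458, 2, 460, 1, 0, 1, 1, 2, 3, 5, 8, 13, 21, 34, 55, 89, 144, 233, 377, 149, 65, 214, 279, 32, 311, 343, 193, 75, 268, 343, 150, 32
F(73) mod 461 = 32


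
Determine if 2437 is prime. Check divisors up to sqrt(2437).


Check divisors up to sqrt(2437) = 49.3660
No divisors found.
2437 is prime.

Yes, 2437 is prime


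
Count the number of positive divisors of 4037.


4037 = 11^1 × 367^1
d(4037) = (1+1) × (1+1) = 4

4 divisors


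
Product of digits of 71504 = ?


7 × 1 × 5 × 0 × 4 = 0


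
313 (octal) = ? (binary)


313 (base 8) = 203 (decimal)
203 (decimal) = 11001011 (base 2)


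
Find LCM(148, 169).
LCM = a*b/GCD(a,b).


GCD(148, 169) = 1
LCM = 148*169/1 = 25012/1 = 25012

LCM = 25012


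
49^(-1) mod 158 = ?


Use the extended Euclidean algorithm on (158, 49); each row r = 158*s + 49*t:
r=158, s=1, t=0
r=49, s=0, t=1
q=3: r=11, s=1, t=-3   [158*(1) + 49*(-3) = 11]
q=4: r=5, s=-4, t=13   [158*(-4) + 49*(13) = 5]
q=2: r=1, s=9, t=-29   [158*(9) + 49*(-29) = 1]
q=5: r=0, s=-49, t=158   [158*(-49) + 49*(158) = 0]
GCD = 1 with t = -29, so 49*(-29) ≡ 1 (mod 158)
Inverse = -29 mod 158 = 129
Check: 49 * 129 = 6321 ≡ 1 (mod 158)

49^(-1) ≡ 129 (mod 158)


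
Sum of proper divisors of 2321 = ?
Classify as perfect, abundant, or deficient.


Proper divisors: 1, 11, 211
Sum = 1 + 11 + 211 = 223
223 < 2321 → deficient

s(2321) = 223 (deficient)


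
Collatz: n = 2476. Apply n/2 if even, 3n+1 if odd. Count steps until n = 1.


2476 → 1238 → 619 → 1858 → 929 → 2788 → 1394 → 697 → 2092 → 1046 → 523 → 1570 → 785 → 2356 → 1178 → 589 → 1768 → 884 → 442 → 221 → 664 → 332 → 166 → 83 → 250 → 125 → 376 → 188 → 94 → 47 → 142 → 71 → 214 → 107 → 322 → 161 → 484 → 242 → 121 → 364 → 182 → 91 → 274 → 137 → 412 → 206 → 103 → 310 → 155 → 466 → 233 → 700 → 350 → 175 → 526 → 263 → 790 → 395 → 1186 → 593 → 1780 → 890 → 445 → 1336 → 668 → 334 → 167 → 502 → 251 → 754 → 377 → 1132 → 566 → 283 → 850 → 425 → 1276 → 638 → 319 → 958 → 479 → 1438 → 719 → 2158 → 1079 → 3238 → 1619 → 4858 → 2429 → 7288 → 3644 → 1822 → 911 → 2734 → 1367 → 4102 → 2051 → 6154 → 3077 → 9232 → 4616 → 2308 → 1154 → 577 → 1732 → 866 → 433 → 1300 → 650 → 325 → 976 → 488 → 244 → 122 → 61 → 184 → 92 → 46 → 23 → 70 → 35 → 106 → 53 → 160 → 80 → 40 → 20 → 10 → 5 → 16 → 8 → 4 → 2 → 1
Total steps = 133

133 steps


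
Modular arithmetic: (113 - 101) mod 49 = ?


113 - 101 = 12
12 mod 49 = 12


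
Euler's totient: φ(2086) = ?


2086 = 2 × 7 × 149
Prime factors: 2, 7, 149
φ(2086) = 2086 × (1-1/2) × (1-1/7) × (1-1/149)
= 2086 × 1/2 × 6/7 × 148/149 = 888

φ(2086) = 888


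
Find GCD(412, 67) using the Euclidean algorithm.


412 = 6 * 67 + 10
67 = 6 * 10 + 7
10 = 1 * 7 + 3
7 = 2 * 3 + 1
3 = 3 * 1 + 0
GCD = 1


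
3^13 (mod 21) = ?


3^1 mod 21 = 3
3^2 mod 21 = 9
3^3 mod 21 = 6
3^4 mod 21 = 18
3^5 mod 21 = 12
3^6 mod 21 = 15
3^7 mod 21 = 3
3^8 mod 21 = 9
3^9 mod 21 = 6
3^10 mod 21 = 18
3^11 mod 21 = 12
3^12 mod 21 = 15
3^13 mod 21 = 3


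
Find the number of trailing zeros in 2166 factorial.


floor(2166/5) = 433
floor(2166/25) = 86
floor(2166/125) = 17
floor(2166/625) = 3
Total = 539

539 trailing zeros


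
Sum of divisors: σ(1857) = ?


Divisors of 1857: 1, 3, 619, 1857
Sum = 1 + 3 + 619 + 1857 = 2480

σ(1857) = 2480


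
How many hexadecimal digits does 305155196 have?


305155196 in base 16 = 12304C7C
Number of digits = 8

8 digits (base 16)


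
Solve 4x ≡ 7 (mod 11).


GCD(4, 11) = 1, unique solution
a^(-1) mod 11 = 3
x = 3 * 7 mod 11 = 10

x ≡ 10 (mod 11)


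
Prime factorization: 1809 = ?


1809 / 3 = 603
603 / 3 = 201
201 / 3 = 67
67 / 67 = 1
1809 = 3^3 × 67


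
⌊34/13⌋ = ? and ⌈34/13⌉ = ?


34/13 = 2.6154
floor = 2
ceil = 3

floor = 2, ceil = 3


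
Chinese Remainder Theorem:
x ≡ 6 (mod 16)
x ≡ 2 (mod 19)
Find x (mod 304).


M = 16*19 = 304
M1 = M/16 = 19, M2 = M/19 = 16
M1^(-1) mod 16 = 11, M2^(-1) mod 19 = 6
x = 6*19*11 + 2*16*6 = 1446
1446 mod 304 = 230
Check: 230 mod 16 = 6 ✓, 230 mod 19 = 2 ✓

x ≡ 230 (mod 304)


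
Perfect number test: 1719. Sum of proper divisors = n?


Proper divisors of 1719: 1, 3, 9, 191, 573
Sum = 1 + 3 + 9 + 191 + 573 = 777

No, 1719 is not perfect (777 ≠ 1719)


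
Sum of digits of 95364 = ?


9 + 5 + 3 + 6 + 4 = 27


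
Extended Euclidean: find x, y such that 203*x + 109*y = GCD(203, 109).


Tabular extended Euclidean (each row: r = 203*s + 109*t):
r=203, s=1, t=0
r=109, s=0, t=1
q=1: r=94, s=1, t=-1   [203*(1) + 109*(-1) = 94]
q=1: r=15, s=-1, t=2   [203*(-1) + 109*(2) = 15]
q=6: r=4, s=7, t=-13   [203*(7) + 109*(-13) = 4]
q=3: r=3, s=-22, t=41   [203*(-22) + 109*(41) = 3]
q=1: r=1, s=29, t=-54   [203*(29) + 109*(-54) = 1]
q=3: r=0, s=-109, t=203   [203*(-109) + 109*(203) = 0]
GCD = 1; from the row with r=1: x=29, y=-54
Check: 203*(29) + 109*(-54) = 5887 - 5886 = 1

GCD = 1, x = 29, y = -54


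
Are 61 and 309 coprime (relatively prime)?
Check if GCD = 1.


Euclidean algorithm:
309 = 5 * 61 + 4
61 = 15 * 4 + 1
4 = 4 * 1 + 0
GCD(61, 309) = 1

Yes, coprime (GCD = 1)


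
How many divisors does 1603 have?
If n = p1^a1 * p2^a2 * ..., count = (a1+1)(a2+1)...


1603 = 7^1 × 229^1
d(1603) = (1+1) × (1+1) = 4

4 divisors


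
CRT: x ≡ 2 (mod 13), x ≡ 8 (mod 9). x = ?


M = 13*9 = 117
M1 = M/13 = 9, M2 = M/9 = 13
M1^(-1) mod 13 = 3, M2^(-1) mod 9 = 7
x = 2*9*3 + 8*13*7 = 782
782 mod 117 = 80
Check: 80 mod 13 = 2 ✓, 80 mod 9 = 8 ✓

x ≡ 80 (mod 117)


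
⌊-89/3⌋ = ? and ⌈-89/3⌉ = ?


-89/3 = -29.6667
floor = -30
ceil = -29

floor = -30, ceil = -29


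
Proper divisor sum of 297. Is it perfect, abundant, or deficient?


Proper divisors: 1, 3, 9, 11, 27, 33, 99
Sum = 1 + 3 + 9 + 11 + 27 + 33 + 99 = 183
183 < 297 → deficient

s(297) = 183 (deficient)


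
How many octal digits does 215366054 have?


215366054 in base 8 = 1465434646
Number of digits = 10

10 digits (base 8)


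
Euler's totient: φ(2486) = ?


2486 = 2 × 11 × 113
Prime factors: 2, 11, 113
φ(2486) = 2486 × (1-1/2) × (1-1/11) × (1-1/113)
= 2486 × 1/2 × 10/11 × 112/113 = 1120

φ(2486) = 1120


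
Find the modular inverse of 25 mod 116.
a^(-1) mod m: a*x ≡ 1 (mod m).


Use the extended Euclidean algorithm on (116, 25); each row r = 116*s + 25*t:
r=116, s=1, t=0
r=25, s=0, t=1
q=4: r=16, s=1, t=-4   [116*(1) + 25*(-4) = 16]
q=1: r=9, s=-1, t=5   [116*(-1) + 25*(5) = 9]
q=1: r=7, s=2, t=-9   [116*(2) + 25*(-9) = 7]
q=1: r=2, s=-3, t=14   [116*(-3) + 25*(14) = 2]
q=3: r=1, s=11, t=-51   [116*(11) + 25*(-51) = 1]
q=2: r=0, s=-25, t=116   [116*(-25) + 25*(116) = 0]
GCD = 1 with t = -51, so 25*(-51) ≡ 1 (mod 116)
Inverse = -51 mod 116 = 65
Check: 25 * 65 = 1625 ≡ 1 (mod 116)

25^(-1) ≡ 65 (mod 116)


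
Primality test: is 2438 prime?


2438 / 2 = 1219 (exact division)
2438 is NOT prime.

No, 2438 is not prime


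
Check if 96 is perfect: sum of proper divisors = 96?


Proper divisors of 96: 1, 2, 3, 4, 6, 8, 12, 16, 24, 32, 48
Sum = 1 + 2 + 3 + 4 + 6 + 8 + 12 + 16 + 24 + 32 + 48 = 156

No, 96 is not perfect (156 ≠ 96)


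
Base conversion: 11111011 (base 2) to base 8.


11111011 (base 2) = 251 (decimal)
251 (decimal) = 373 (base 8)


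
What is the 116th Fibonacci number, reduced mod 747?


F(k) mod 747 for k=1..116:
1, 1, 2, 3, 5, 8, 13, 21, 34, 55, 89, 144, 233, 377, 610, 240, 103, 343, 446, 42, 488, 530, 271, 54, 325, 379, 704, 336, 293, 629, 175, 57, 232, 289, 521, 63, 584, 647, 484, 384, 121, 505, 626, 384, 263, 647, 163, 63, 226, 289, 515, 57, 572, 629, 454, 336, 43, 379, 422, 54, 476, 530, 259, 42, 301, 343, 644, 240, 137, 377, 514, 144, 658, 55, 713, 21, 734, 8, 742, 3, 745, 1, 746, 0, 746, 746, 745, 744, 742, 739, 734, 726, 713, 692, 658, 603, 514, 370, 137, 507, 644, 404, 301, 705, 259, 217, 476, 693, 422, 368, 43, 411, 454, 118, 572, 690
F(116) mod 747 = 690


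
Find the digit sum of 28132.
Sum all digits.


2 + 8 + 1 + 3 + 2 = 16


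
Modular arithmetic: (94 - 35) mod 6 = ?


94 - 35 = 59
59 mod 6 = 5


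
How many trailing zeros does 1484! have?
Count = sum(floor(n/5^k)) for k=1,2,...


floor(1484/5) = 296
floor(1484/25) = 59
floor(1484/125) = 11
floor(1484/625) = 2
Total = 368

368 trailing zeros


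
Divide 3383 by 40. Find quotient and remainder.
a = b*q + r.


3383 = 40 * 84 + 23
Check: 3360 + 23 = 3383

q = 84, r = 23


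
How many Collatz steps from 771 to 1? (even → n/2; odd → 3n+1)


771 → 2314 → 1157 → 3472 → 1736 → 868 → 434 → 217 → 652 → 326 → 163 → 490 → 245 → 736 → 368 → 184 → 92 → 46 → 23 → 70 → 35 → 106 → 53 → 160 → 80 → 40 → 20 → 10 → 5 → 16 → 8 → 4 → 2 → 1
Total steps = 33

33 steps


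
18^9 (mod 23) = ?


18^1 mod 23 = 18
18^2 mod 23 = 2
18^3 mod 23 = 13
18^4 mod 23 = 4
18^5 mod 23 = 3
18^6 mod 23 = 8
18^7 mod 23 = 6
18^8 mod 23 = 16
18^9 mod 23 = 12


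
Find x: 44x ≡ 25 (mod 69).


GCD(44, 69) = 1, unique solution
a^(-1) mod 69 = 11
x = 11 * 25 mod 69 = 68

x ≡ 68 (mod 69)


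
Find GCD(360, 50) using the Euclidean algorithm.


360 = 7 * 50 + 10
50 = 5 * 10 + 0
GCD = 10


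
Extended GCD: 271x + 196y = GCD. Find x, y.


Tabular extended Euclidean (each row: r = 271*s + 196*t):
r=271, s=1, t=0
r=196, s=0, t=1
q=1: r=75, s=1, t=-1   [271*(1) + 196*(-1) = 75]
q=2: r=46, s=-2, t=3   [271*(-2) + 196*(3) = 46]
q=1: r=29, s=3, t=-4   [271*(3) + 196*(-4) = 29]
q=1: r=17, s=-5, t=7   [271*(-5) + 196*(7) = 17]
q=1: r=12, s=8, t=-11   [271*(8) + 196*(-11) = 12]
q=1: r=5, s=-13, t=18   [271*(-13) + 196*(18) = 5]
q=2: r=2, s=34, t=-47   [271*(34) + 196*(-47) = 2]
q=2: r=1, s=-81, t=112   [271*(-81) + 196*(112) = 1]
q=2: r=0, s=196, t=-271   [271*(196) + 196*(-271) = 0]
GCD = 1; from the row with r=1: x=-81, y=112
Check: 271*(-81) + 196*(112) = -21951 + 21952 = 1

GCD = 1, x = -81, y = 112


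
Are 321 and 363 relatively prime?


Euclidean algorithm:
363 = 1 * 321 + 42
321 = 7 * 42 + 27
42 = 1 * 27 + 15
27 = 1 * 15 + 12
15 = 1 * 12 + 3
12 = 4 * 3 + 0
GCD(321, 363) = 3

No, not coprime (GCD = 3)


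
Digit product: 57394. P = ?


5 × 7 × 3 × 9 × 4 = 3780


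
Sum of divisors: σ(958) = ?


Divisors of 958: 1, 2, 479, 958
Sum = 1 + 2 + 479 + 958 = 1440

σ(958) = 1440


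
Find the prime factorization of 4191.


4191 / 3 = 1397
1397 / 11 = 127
127 / 127 = 1
4191 = 3 × 11 × 127


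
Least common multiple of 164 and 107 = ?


GCD(164, 107) = 1
LCM = 164*107/1 = 17548/1 = 17548

LCM = 17548


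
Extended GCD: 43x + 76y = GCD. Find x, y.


Tabular extended Euclidean (each row: r = 43*s + 76*t):
r=43, s=1, t=0
r=76, s=0, t=1
q=0: r=43, s=1, t=0   [43*(1) + 76*(0) = 43]
q=1: r=33, s=-1, t=1   [43*(-1) + 76*(1) = 33]
q=1: r=10, s=2, t=-1   [43*(2) + 76*(-1) = 10]
q=3: r=3, s=-7, t=4   [43*(-7) + 76*(4) = 3]
q=3: r=1, s=23, t=-13   [43*(23) + 76*(-13) = 1]
q=3: r=0, s=-76, t=43   [43*(-76) + 76*(43) = 0]
GCD = 1; from the row with r=1: x=23, y=-13
Check: 43*(23) + 76*(-13) = 989 - 988 = 1

GCD = 1, x = 23, y = -13


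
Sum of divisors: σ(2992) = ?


Divisors of 2992: 1, 2, 4, 8, 11, 16, 17, 22, 34, 44, 68, 88, 136, 176, 187, 272, 374, 748, 1496, 2992
Sum = 1 + 2 + 4 + 8 + 11 + 16 + 17 + 22 + 34 + 44 + 68 + 88 + 136 + 176 + 187 + 272 + 374 + 748 + 1496 + 2992 = 6696

σ(2992) = 6696


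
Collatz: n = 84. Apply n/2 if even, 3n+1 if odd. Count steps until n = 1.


84 → 42 → 21 → 64 → 32 → 16 → 8 → 4 → 2 → 1
Total steps = 9

9 steps


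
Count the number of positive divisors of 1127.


1127 = 7^2 × 23^1
d(1127) = (2+1) × (1+1) = 6

6 divisors


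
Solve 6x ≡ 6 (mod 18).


GCD(6, 18) = 6 divides 6
Divide: 1x ≡ 1 (mod 3)
x ≡ 1 (mod 3)


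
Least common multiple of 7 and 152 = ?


GCD(7, 152) = 1
LCM = 7*152/1 = 1064/1 = 1064

LCM = 1064


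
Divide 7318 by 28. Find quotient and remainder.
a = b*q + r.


7318 = 28 * 261 + 10
Check: 7308 + 10 = 7318

q = 261, r = 10


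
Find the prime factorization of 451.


451 / 11 = 41
41 / 41 = 1
451 = 11 × 41


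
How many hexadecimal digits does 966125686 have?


966125686 in base 16 = 3995E876
Number of digits = 8

8 digits (base 16)


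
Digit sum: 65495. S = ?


6 + 5 + 4 + 9 + 5 = 29


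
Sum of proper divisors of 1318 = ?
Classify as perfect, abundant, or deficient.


Proper divisors: 1, 2, 659
Sum = 1 + 2 + 659 = 662
662 < 1318 → deficient

s(1318) = 662 (deficient)


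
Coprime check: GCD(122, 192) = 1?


Euclidean algorithm:
192 = 1 * 122 + 70
122 = 1 * 70 + 52
70 = 1 * 52 + 18
52 = 2 * 18 + 16
18 = 1 * 16 + 2
16 = 8 * 2 + 0
GCD(122, 192) = 2

No, not coprime (GCD = 2)


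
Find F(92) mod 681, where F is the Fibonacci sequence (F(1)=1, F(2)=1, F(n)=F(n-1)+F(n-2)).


F(k) mod 681 for k=1..92:
1, 1, 2, 3, 5, 8, 13, 21, 34, 55, 89, 144, 233, 377, 610, 306, 235, 541, 95, 636, 50, 5, 55, 60, 115, 175, 290, 465, 74, 539, 613, 471, 403, 193, 596, 108, 23, 131, 154, 285, 439, 43, 482, 525, 326, 170, 496, 666, 481, 466, 266, 51, 317, 368, 4, 372, 376, 67, 443, 510, 272, 101, 373, 474, 166, 640, 125, 84, 209, 293, 502, 114, 616, 49, 665, 33, 17, 50, 67, 117, 184, 301, 485, 105, 590, 14, 604, 618, 541, 478, 338, 135
F(92) mod 681 = 135


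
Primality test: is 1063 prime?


Check divisors up to sqrt(1063) = 32.6037
No divisors found.
1063 is prime.

Yes, 1063 is prime


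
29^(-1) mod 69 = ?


Use the extended Euclidean algorithm on (69, 29); each row r = 69*s + 29*t:
r=69, s=1, t=0
r=29, s=0, t=1
q=2: r=11, s=1, t=-2   [69*(1) + 29*(-2) = 11]
q=2: r=7, s=-2, t=5   [69*(-2) + 29*(5) = 7]
q=1: r=4, s=3, t=-7   [69*(3) + 29*(-7) = 4]
q=1: r=3, s=-5, t=12   [69*(-5) + 29*(12) = 3]
q=1: r=1, s=8, t=-19   [69*(8) + 29*(-19) = 1]
q=3: r=0, s=-29, t=69   [69*(-29) + 29*(69) = 0]
GCD = 1 with t = -19, so 29*(-19) ≡ 1 (mod 69)
Inverse = -19 mod 69 = 50
Check: 29 * 50 = 1450 ≡ 1 (mod 69)

29^(-1) ≡ 50 (mod 69)


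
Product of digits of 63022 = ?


6 × 3 × 0 × 2 × 2 = 0


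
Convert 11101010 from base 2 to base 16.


11101010 (base 2) = 234 (decimal)
234 (decimal) = EA (base 16)


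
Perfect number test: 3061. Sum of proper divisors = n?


Proper divisors of 3061: 1
Sum = 1 = 1

No, 3061 is not perfect (1 ≠ 3061)


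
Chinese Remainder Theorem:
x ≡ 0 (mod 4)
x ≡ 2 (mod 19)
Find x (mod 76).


M = 4*19 = 76
M1 = M/4 = 19, M2 = M/19 = 4
M1^(-1) mod 4 = 3, M2^(-1) mod 19 = 5
x = 0*19*3 + 2*4*5 = 40
40 mod 76 = 40
Check: 40 mod 4 = 0 ✓, 40 mod 19 = 2 ✓

x ≡ 40 (mod 76)


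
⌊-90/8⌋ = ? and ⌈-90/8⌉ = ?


-90/8 = -11.2500
floor = -12
ceil = -11

floor = -12, ceil = -11


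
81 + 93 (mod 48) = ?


81 + 93 = 174
174 mod 48 = 30


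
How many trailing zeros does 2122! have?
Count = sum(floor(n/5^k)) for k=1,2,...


floor(2122/5) = 424
floor(2122/25) = 84
floor(2122/125) = 16
floor(2122/625) = 3
Total = 527

527 trailing zeros


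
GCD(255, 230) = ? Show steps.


255 = 1 * 230 + 25
230 = 9 * 25 + 5
25 = 5 * 5 + 0
GCD = 5


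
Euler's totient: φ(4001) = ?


4001 = 4001
Prime factors: 4001
φ(4001) = 4001 × (1-1/4001)
= 4001 × 4000/4001 = 4000

φ(4001) = 4000


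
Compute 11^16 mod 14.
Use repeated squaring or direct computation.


11^1 mod 14 = 11
11^2 mod 14 = 9
11^3 mod 14 = 1
11^4 mod 14 = 11
11^5 mod 14 = 9
11^6 mod 14 = 1
11^7 mod 14 = 11
11^8 mod 14 = 9
11^9 mod 14 = 1
11^10 mod 14 = 11
11^11 mod 14 = 9
11^12 mod 14 = 1
11^13 mod 14 = 11
11^14 mod 14 = 9
11^15 mod 14 = 1
11^16 mod 14 = 11


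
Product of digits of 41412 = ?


4 × 1 × 4 × 1 × 2 = 32


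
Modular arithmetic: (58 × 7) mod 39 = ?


58 × 7 = 406
406 mod 39 = 16


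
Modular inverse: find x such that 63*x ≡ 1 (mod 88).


Use the extended Euclidean algorithm on (88, 63); each row r = 88*s + 63*t:
r=88, s=1, t=0
r=63, s=0, t=1
q=1: r=25, s=1, t=-1   [88*(1) + 63*(-1) = 25]
q=2: r=13, s=-2, t=3   [88*(-2) + 63*(3) = 13]
q=1: r=12, s=3, t=-4   [88*(3) + 63*(-4) = 12]
q=1: r=1, s=-5, t=7   [88*(-5) + 63*(7) = 1]
q=12: r=0, s=63, t=-88   [88*(63) + 63*(-88) = 0]
GCD = 1 with t = 7, so 63*(7) ≡ 1 (mod 88)
Inverse = 7 mod 88 = 7
Check: 63 * 7 = 441 ≡ 1 (mod 88)

63^(-1) ≡ 7 (mod 88)


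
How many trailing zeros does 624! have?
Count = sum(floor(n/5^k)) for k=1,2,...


floor(624/5) = 124
floor(624/25) = 24
floor(624/125) = 4
Total = 152

152 trailing zeros


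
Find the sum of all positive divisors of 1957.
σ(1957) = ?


Divisors of 1957: 1, 19, 103, 1957
Sum = 1 + 19 + 103 + 1957 = 2080

σ(1957) = 2080


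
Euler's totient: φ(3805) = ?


3805 = 5 × 761
Prime factors: 5, 761
φ(3805) = 3805 × (1-1/5) × (1-1/761)
= 3805 × 4/5 × 760/761 = 3040

φ(3805) = 3040


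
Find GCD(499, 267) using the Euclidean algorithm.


499 = 1 * 267 + 232
267 = 1 * 232 + 35
232 = 6 * 35 + 22
35 = 1 * 22 + 13
22 = 1 * 13 + 9
13 = 1 * 9 + 4
9 = 2 * 4 + 1
4 = 4 * 1 + 0
GCD = 1


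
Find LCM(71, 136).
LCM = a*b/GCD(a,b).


GCD(71, 136) = 1
LCM = 71*136/1 = 9656/1 = 9656

LCM = 9656


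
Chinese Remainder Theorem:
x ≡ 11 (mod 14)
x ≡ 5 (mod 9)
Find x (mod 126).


M = 14*9 = 126
M1 = M/14 = 9, M2 = M/9 = 14
M1^(-1) mod 14 = 11, M2^(-1) mod 9 = 2
x = 11*9*11 + 5*14*2 = 1229
1229 mod 126 = 95
Check: 95 mod 14 = 11 ✓, 95 mod 9 = 5 ✓

x ≡ 95 (mod 126)


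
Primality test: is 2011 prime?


Check divisors up to sqrt(2011) = 44.8442
No divisors found.
2011 is prime.

Yes, 2011 is prime


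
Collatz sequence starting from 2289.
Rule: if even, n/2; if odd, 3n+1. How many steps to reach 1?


2289 → 6868 → 3434 → 1717 → 5152 → 2576 → 1288 → 644 → 322 → 161 → 484 → 242 → 121 → 364 → 182 → 91 → 274 → 137 → 412 → 206 → 103 → 310 → 155 → 466 → 233 → 700 → 350 → 175 → 526 → 263 → 790 → 395 → 1186 → 593 → 1780 → 890 → 445 → 1336 → 668 → 334 → 167 → 502 → 251 → 754 → 377 → 1132 → 566 → 283 → 850 → 425 → 1276 → 638 → 319 → 958 → 479 → 1438 → 719 → 2158 → 1079 → 3238 → 1619 → 4858 → 2429 → 7288 → 3644 → 1822 → 911 → 2734 → 1367 → 4102 → 2051 → 6154 → 3077 → 9232 → 4616 → 2308 → 1154 → 577 → 1732 → 866 → 433 → 1300 → 650 → 325 → 976 → 488 → 244 → 122 → 61 → 184 → 92 → 46 → 23 → 70 → 35 → 106 → 53 → 160 → 80 → 40 → 20 → 10 → 5 → 16 → 8 → 4 → 2 → 1
Total steps = 107

107 steps


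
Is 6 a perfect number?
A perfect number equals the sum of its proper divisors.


Proper divisors of 6: 1, 2, 3
Sum = 1 + 2 + 3 = 6

Yes, 6 is perfect (6 = 6)


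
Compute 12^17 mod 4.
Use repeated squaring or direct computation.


12^1 mod 4 = 0
12^2 mod 4 = 0
12^3 mod 4 = 0
12^4 mod 4 = 0
12^5 mod 4 = 0
12^6 mod 4 = 0
12^7 mod 4 = 0
12^8 mod 4 = 0
12^9 mod 4 = 0
12^10 mod 4 = 0
12^11 mod 4 = 0
12^12 mod 4 = 0
12^13 mod 4 = 0
12^14 mod 4 = 0
12^15 mod 4 = 0
12^16 mod 4 = 0
12^17 mod 4 = 0


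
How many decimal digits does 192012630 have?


192012630 has 9 digits in base 10
floor(log10(192012630)) + 1 = floor(8.2833) + 1 = 9

9 digits (base 10)


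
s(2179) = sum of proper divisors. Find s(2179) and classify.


Proper divisors: 1
Sum = 1 = 1
1 < 2179 → deficient

s(2179) = 1 (deficient)


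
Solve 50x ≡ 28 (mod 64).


GCD(50, 64) = 2 divides 28
Divide: 25x ≡ 14 (mod 32)
x ≡ 30 (mod 32)


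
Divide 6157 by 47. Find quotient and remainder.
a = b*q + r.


6157 = 47 * 131 + 0
Check: 6157 + 0 = 6157

q = 131, r = 0


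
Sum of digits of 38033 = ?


3 + 8 + 0 + 3 + 3 = 17


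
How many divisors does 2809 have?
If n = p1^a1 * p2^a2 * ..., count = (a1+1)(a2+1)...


2809 = 53^2
d(2809) = (2+1) = 3

3 divisors


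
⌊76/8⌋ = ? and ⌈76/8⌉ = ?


76/8 = 9.5000
floor = 9
ceil = 10

floor = 9, ceil = 10


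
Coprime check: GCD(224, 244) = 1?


Euclidean algorithm:
244 = 1 * 224 + 20
224 = 11 * 20 + 4
20 = 5 * 4 + 0
GCD(224, 244) = 4

No, not coprime (GCD = 4)


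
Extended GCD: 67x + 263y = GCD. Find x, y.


Tabular extended Euclidean (each row: r = 67*s + 263*t):
r=67, s=1, t=0
r=263, s=0, t=1
q=0: r=67, s=1, t=0   [67*(1) + 263*(0) = 67]
q=3: r=62, s=-3, t=1   [67*(-3) + 263*(1) = 62]
q=1: r=5, s=4, t=-1   [67*(4) + 263*(-1) = 5]
q=12: r=2, s=-51, t=13   [67*(-51) + 263*(13) = 2]
q=2: r=1, s=106, t=-27   [67*(106) + 263*(-27) = 1]
q=2: r=0, s=-263, t=67   [67*(-263) + 263*(67) = 0]
GCD = 1; from the row with r=1: x=106, y=-27
Check: 67*(106) + 263*(-27) = 7102 - 7101 = 1

GCD = 1, x = 106, y = -27


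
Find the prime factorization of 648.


648 / 2 = 324
324 / 2 = 162
162 / 2 = 81
81 / 3 = 27
27 / 3 = 9
9 / 3 = 3
3 / 3 = 1
648 = 2^3 × 3^4


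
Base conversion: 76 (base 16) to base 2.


76 (base 16) = 118 (decimal)
118 (decimal) = 1110110 (base 2)


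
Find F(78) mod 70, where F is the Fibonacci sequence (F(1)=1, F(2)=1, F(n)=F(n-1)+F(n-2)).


F(k) mod 70 for k=1..78:
1, 1, 2, 3, 5, 8, 13, 21, 34, 55, 19, 4, 23, 27, 50, 7, 57, 64, 51, 45, 26, 1, 27, 28, 55, 13, 68, 11, 9, 20, 29, 49, 8, 57, 65, 52, 47, 29, 6, 35, 41, 6, 47, 53, 30, 13, 43, 56, 29, 15, 44, 59, 33, 22, 55, 7, 62, 69, 61, 60, 51, 41, 22, 63, 15, 8, 23, 31, 54, 15, 69, 14, 13, 27, 40, 67, 37, 34
F(78) mod 70 = 34
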